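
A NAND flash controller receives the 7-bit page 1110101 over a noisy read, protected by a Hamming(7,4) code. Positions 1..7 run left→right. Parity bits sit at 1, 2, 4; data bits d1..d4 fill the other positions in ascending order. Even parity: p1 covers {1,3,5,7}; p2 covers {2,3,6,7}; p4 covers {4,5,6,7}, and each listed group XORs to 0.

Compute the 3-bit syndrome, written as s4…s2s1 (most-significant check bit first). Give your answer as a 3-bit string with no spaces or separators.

010

s1 (pos 1,3,5,7): 1⊕1⊕1⊕1 = 0
s2 (pos 2,3,6,7): 1⊕1⊕0⊕1 = 1
s4 (pos 4,5,6,7): 0⊕1⊕0⊕1 = 0
Syndrome s4…s1 = 010 → error at position 2.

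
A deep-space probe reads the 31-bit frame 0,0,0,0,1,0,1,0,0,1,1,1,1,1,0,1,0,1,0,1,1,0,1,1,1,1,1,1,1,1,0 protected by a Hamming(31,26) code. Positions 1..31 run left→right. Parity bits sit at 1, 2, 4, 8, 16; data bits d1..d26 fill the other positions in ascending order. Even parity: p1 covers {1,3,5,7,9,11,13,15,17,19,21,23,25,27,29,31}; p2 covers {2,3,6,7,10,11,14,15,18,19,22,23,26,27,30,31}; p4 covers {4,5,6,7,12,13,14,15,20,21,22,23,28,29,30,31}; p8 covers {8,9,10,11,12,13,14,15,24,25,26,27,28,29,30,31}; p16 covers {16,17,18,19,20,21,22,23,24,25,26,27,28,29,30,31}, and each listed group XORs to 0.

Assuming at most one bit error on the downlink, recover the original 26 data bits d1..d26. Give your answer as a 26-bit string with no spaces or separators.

s1 (pos 1,3,5,7,9,11,13,15,17,19,21,23,25,27,29,31): 0⊕0⊕1⊕1⊕0⊕1⊕1⊕0⊕0⊕0⊕1⊕1⊕1⊕1⊕1⊕0 = 1
s2 (pos 2,3,6,7,10,11,14,15,18,19,22,23,26,27,30,31): 0⊕0⊕0⊕1⊕1⊕1⊕1⊕0⊕1⊕0⊕0⊕1⊕1⊕1⊕1⊕0 = 1
s4 (pos 4,5,6,7,12,13,14,15,20,21,22,23,28,29,30,31): 0⊕1⊕0⊕1⊕1⊕1⊕1⊕0⊕1⊕1⊕0⊕1⊕1⊕1⊕1⊕0 = 1
s8 (pos 8,9,10,11,12,13,14,15,24,25,26,27,28,29,30,31): 0⊕0⊕1⊕1⊕1⊕1⊕1⊕0⊕1⊕1⊕1⊕1⊕1⊕1⊕1⊕0 = 0
s16 (pos 16,17,18,19,20,21,22,23,24,25,26,27,28,29,30,31): 1⊕0⊕1⊕0⊕1⊕1⊕0⊕1⊕1⊕1⊕1⊕1⊕1⊕1⊕1⊕0 = 0
Syndrome s16…s1 = 00111 → error at position 7.
Flip position 7: 0000101001111101010110111111110 → 0000100001111101010110111111110
Read data bits from positions 3,5,6,7,9,10,11,12,13,14,15,17,18,19,20,21,22,23,24,25,26,27,28,29,30,31: 01000111110010110111111110

01000111110010110111111110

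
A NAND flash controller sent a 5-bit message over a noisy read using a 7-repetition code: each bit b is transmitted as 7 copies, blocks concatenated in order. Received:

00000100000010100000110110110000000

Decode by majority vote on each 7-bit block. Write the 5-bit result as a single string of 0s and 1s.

00010

Block 1 (0000010): 1 one → 0
Block 2 (0000010): 1 one → 0
Block 3 (1000001): 2 ones → 0
Block 4 (1011011): 5 ones → 1
Block 5 (0000000): 0 ones → 0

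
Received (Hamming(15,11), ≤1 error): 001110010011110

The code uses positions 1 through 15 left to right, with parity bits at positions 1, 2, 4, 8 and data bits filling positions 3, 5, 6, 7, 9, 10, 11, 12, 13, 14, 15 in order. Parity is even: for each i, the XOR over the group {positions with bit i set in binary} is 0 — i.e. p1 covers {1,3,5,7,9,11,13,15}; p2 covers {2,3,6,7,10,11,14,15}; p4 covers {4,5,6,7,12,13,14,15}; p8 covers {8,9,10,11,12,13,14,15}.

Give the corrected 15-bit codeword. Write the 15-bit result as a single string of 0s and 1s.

s1 (pos 1,3,5,7,9,11,13,15): 0⊕1⊕1⊕0⊕0⊕1⊕1⊕0 = 0
s2 (pos 2,3,6,7,10,11,14,15): 0⊕1⊕0⊕0⊕0⊕1⊕1⊕0 = 1
s4 (pos 4,5,6,7,12,13,14,15): 1⊕1⊕0⊕0⊕1⊕1⊕1⊕0 = 1
s8 (pos 8,9,10,11,12,13,14,15): 1⊕0⊕0⊕1⊕1⊕1⊕1⊕0 = 1
Syndrome s8…s1 = 1110 → error at position 14.
Flip position 14: 001110010011110 → 001110010011100

001110010011100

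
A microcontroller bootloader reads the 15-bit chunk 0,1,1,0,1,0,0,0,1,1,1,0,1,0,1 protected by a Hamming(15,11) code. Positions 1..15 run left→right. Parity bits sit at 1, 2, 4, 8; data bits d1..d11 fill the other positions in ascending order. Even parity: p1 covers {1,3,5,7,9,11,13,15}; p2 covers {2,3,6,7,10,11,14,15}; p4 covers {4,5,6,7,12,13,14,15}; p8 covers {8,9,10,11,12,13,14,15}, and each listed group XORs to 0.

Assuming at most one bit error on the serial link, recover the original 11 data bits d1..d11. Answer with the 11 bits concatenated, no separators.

s1 (pos 1,3,5,7,9,11,13,15): 0⊕1⊕1⊕0⊕1⊕1⊕1⊕1 = 0
s2 (pos 2,3,6,7,10,11,14,15): 1⊕1⊕0⊕0⊕1⊕1⊕0⊕1 = 1
s4 (pos 4,5,6,7,12,13,14,15): 0⊕1⊕0⊕0⊕0⊕1⊕0⊕1 = 1
s8 (pos 8,9,10,11,12,13,14,15): 0⊕1⊕1⊕1⊕0⊕1⊕0⊕1 = 1
Syndrome s8…s1 = 1110 → error at position 14.
Flip position 14: 011010001110101 → 011010001110111
Read data bits from positions 3,5,6,7,9,10,11,12,13,14,15: 11001110111

11001110111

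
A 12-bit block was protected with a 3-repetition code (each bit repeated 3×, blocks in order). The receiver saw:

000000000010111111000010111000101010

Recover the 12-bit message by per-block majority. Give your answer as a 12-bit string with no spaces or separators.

000011001010

Block 1 (000): 0 ones → 0
Block 2 (000): 0 ones → 0
Block 3 (000): 0 ones → 0
Block 4 (010): 1 one → 0
Block 5 (111): 3 ones → 1
Block 6 (111): 3 ones → 1
Block 7 (000): 0 ones → 0
Block 8 (010): 1 one → 0
Block 9 (111): 3 ones → 1
Block 10 (000): 0 ones → 0
Block 11 (101): 2 ones → 1
Block 12 (010): 1 one → 0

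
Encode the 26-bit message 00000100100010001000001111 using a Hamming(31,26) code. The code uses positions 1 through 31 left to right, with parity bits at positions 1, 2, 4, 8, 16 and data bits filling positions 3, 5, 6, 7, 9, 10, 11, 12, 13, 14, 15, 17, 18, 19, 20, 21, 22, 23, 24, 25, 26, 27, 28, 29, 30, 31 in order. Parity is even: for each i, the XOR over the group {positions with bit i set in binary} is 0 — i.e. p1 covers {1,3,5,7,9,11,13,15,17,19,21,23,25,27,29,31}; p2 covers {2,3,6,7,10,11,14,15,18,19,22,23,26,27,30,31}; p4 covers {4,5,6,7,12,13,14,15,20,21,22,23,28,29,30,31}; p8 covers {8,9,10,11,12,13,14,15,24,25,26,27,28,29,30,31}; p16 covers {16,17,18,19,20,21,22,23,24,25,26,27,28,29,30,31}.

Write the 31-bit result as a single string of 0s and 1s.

1100000001001000010001000001111

Place data at non-parity positions: p1 p2 0 p4 0 0 0 p8 0 1 0 0 1 0 0 p16 0 1 0 0 0 1 0 0 0 0 0 1 1 1 1
p1 (pos 1,3,5,7,9,11,13,15,17,19,21,23,25,27,29,31): XOR of data positions = 0⊕0⊕0⊕0⊕0⊕1⊕0⊕0⊕0⊕0⊕0⊕0⊕0⊕1⊕1 = 1
p2 (pos 2,3,6,7,10,11,14,15,18,19,22,23,26,27,30,31): XOR of data positions = 0⊕0⊕0⊕1⊕0⊕0⊕0⊕1⊕0⊕1⊕0⊕0⊕0⊕1⊕1 = 1
p4 (pos 4,5,6,7,12,13,14,15,20,21,22,23,28,29,30,31): XOR of data positions = 0⊕0⊕0⊕0⊕1⊕0⊕0⊕0⊕0⊕1⊕0⊕1⊕1⊕1⊕1 = 0
p8 (pos 8,9,10,11,12,13,14,15,24,25,26,27,28,29,30,31): XOR of data positions = 0⊕1⊕0⊕0⊕1⊕0⊕0⊕0⊕0⊕0⊕0⊕1⊕1⊕1⊕1 = 0
p16 (pos 16,17,18,19,20,21,22,23,24,25,26,27,28,29,30,31): XOR of data positions = 0⊕1⊕0⊕0⊕0⊕1⊕0⊕0⊕0⊕0⊕0⊕1⊕1⊕1⊕1 = 0
Codeword: 1100000001001000010001000001111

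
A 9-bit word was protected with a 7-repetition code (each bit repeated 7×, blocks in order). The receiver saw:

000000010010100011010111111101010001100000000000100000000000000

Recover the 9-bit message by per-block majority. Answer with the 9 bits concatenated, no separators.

Block 1 (0000000): 0 ones → 0
Block 2 (1001010): 3 ones → 0
Block 3 (0011010): 3 ones → 0
Block 4 (1111111): 7 ones → 1
Block 5 (0101000): 2 ones → 0
Block 6 (1100000): 2 ones → 0
Block 7 (0000001): 1 one → 0
Block 8 (0000000): 0 ones → 0
Block 9 (0000000): 0 ones → 0

000100000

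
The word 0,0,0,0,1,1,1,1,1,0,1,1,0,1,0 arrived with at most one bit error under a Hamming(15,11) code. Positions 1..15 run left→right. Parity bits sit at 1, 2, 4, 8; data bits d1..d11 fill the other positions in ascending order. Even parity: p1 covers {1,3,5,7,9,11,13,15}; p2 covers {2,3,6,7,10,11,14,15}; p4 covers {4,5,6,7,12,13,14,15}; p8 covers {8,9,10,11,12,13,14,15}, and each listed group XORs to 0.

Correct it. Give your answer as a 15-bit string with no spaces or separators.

s1 (pos 1,3,5,7,9,11,13,15): 0⊕0⊕1⊕1⊕1⊕1⊕0⊕0 = 0
s2 (pos 2,3,6,7,10,11,14,15): 0⊕0⊕1⊕1⊕0⊕1⊕1⊕0 = 0
s4 (pos 4,5,6,7,12,13,14,15): 0⊕1⊕1⊕1⊕1⊕0⊕1⊕0 = 1
s8 (pos 8,9,10,11,12,13,14,15): 1⊕1⊕0⊕1⊕1⊕0⊕1⊕0 = 1
Syndrome s8…s1 = 1100 → error at position 12.
Flip position 12: 000011111011010 → 000011111010010

000011111010010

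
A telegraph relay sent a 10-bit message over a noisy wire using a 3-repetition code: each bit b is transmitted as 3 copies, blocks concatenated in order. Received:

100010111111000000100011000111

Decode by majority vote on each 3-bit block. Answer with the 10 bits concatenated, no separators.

0011000101

Block 1 (100): 1 one → 0
Block 2 (010): 1 one → 0
Block 3 (111): 3 ones → 1
Block 4 (111): 3 ones → 1
Block 5 (000): 0 ones → 0
Block 6 (000): 0 ones → 0
Block 7 (100): 1 one → 0
Block 8 (011): 2 ones → 1
Block 9 (000): 0 ones → 0
Block 10 (111): 3 ones → 1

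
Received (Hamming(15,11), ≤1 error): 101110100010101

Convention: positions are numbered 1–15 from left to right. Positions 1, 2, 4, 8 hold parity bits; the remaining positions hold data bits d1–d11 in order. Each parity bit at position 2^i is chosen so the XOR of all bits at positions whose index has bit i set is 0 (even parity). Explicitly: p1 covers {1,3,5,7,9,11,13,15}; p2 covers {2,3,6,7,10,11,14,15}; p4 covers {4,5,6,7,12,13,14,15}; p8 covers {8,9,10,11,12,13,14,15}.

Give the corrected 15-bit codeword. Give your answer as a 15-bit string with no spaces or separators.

101110100010001

s1 (pos 1,3,5,7,9,11,13,15): 1⊕1⊕1⊕1⊕0⊕1⊕1⊕1 = 1
s2 (pos 2,3,6,7,10,11,14,15): 0⊕1⊕0⊕1⊕0⊕1⊕0⊕1 = 0
s4 (pos 4,5,6,7,12,13,14,15): 1⊕1⊕0⊕1⊕0⊕1⊕0⊕1 = 1
s8 (pos 8,9,10,11,12,13,14,15): 0⊕0⊕0⊕1⊕0⊕1⊕0⊕1 = 1
Syndrome s8…s1 = 1101 → error at position 13.
Flip position 13: 101110100010101 → 101110100010001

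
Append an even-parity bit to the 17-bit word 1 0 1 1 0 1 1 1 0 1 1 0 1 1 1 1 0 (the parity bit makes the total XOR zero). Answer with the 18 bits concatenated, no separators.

XOR of the 17 data bits: 1⊕0⊕1⊕1⊕0⊕1⊕1⊕1⊕0⊕1⊕1⊕0⊕1⊕1⊕1⊕1⊕0 = 0
Parity bit = 0 (so all 18 bits XOR to 0).

101101110110111100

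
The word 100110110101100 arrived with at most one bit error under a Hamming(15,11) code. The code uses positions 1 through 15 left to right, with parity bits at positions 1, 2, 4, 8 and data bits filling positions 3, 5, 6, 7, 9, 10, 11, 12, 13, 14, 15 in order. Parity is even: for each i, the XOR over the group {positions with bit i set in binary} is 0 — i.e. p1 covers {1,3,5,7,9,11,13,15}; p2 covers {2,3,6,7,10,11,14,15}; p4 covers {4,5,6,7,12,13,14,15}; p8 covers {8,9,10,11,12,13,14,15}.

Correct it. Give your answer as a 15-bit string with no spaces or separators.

100010110101100

s1 (pos 1,3,5,7,9,11,13,15): 1⊕0⊕1⊕1⊕0⊕0⊕1⊕0 = 0
s2 (pos 2,3,6,7,10,11,14,15): 0⊕0⊕0⊕1⊕1⊕0⊕0⊕0 = 0
s4 (pos 4,5,6,7,12,13,14,15): 1⊕1⊕0⊕1⊕1⊕1⊕0⊕0 = 1
s8 (pos 8,9,10,11,12,13,14,15): 1⊕0⊕1⊕0⊕1⊕1⊕0⊕0 = 0
Syndrome s8…s1 = 0100 → error at position 4.
Flip position 4: 100110110101100 → 100010110101100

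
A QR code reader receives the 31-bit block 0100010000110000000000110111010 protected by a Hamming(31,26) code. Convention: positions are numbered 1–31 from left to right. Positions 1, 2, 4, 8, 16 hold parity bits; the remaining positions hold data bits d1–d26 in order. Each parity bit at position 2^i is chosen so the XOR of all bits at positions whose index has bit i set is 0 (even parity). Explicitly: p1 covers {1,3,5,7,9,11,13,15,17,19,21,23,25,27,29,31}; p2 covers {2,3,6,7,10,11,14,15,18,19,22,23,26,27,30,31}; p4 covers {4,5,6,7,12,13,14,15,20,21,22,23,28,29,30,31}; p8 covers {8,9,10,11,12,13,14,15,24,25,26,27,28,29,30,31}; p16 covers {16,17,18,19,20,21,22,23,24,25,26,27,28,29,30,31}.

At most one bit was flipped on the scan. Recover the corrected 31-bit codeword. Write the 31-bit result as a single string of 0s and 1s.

s1 (pos 1,3,5,7,9,11,13,15,17,19,21,23,25,27,29,31): 0⊕0⊕0⊕0⊕0⊕1⊕0⊕0⊕0⊕0⊕0⊕1⊕0⊕1⊕0⊕0 = 1
s2 (pos 2,3,6,7,10,11,14,15,18,19,22,23,26,27,30,31): 1⊕0⊕1⊕0⊕0⊕1⊕0⊕0⊕0⊕0⊕0⊕1⊕1⊕1⊕1⊕0 = 1
s4 (pos 4,5,6,7,12,13,14,15,20,21,22,23,28,29,30,31): 0⊕0⊕1⊕0⊕1⊕0⊕0⊕0⊕0⊕0⊕0⊕1⊕1⊕0⊕1⊕0 = 1
s8 (pos 8,9,10,11,12,13,14,15,24,25,26,27,28,29,30,31): 0⊕0⊕0⊕1⊕1⊕0⊕0⊕0⊕1⊕0⊕1⊕1⊕1⊕0⊕1⊕0 = 1
s16 (pos 16,17,18,19,20,21,22,23,24,25,26,27,28,29,30,31): 0⊕0⊕0⊕0⊕0⊕0⊕0⊕1⊕1⊕0⊕1⊕1⊕1⊕0⊕1⊕0 = 0
Syndrome s16…s1 = 01111 → error at position 15.
Flip position 15: 0100010000110000000000110111010 → 0100010000110010000000110111010

0100010000110010000000110111010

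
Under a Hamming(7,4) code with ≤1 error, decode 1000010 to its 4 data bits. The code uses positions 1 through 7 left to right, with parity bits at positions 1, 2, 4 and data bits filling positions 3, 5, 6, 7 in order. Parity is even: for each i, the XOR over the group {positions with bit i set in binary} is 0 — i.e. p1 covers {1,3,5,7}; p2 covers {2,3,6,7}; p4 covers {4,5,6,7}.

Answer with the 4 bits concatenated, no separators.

0011

s1 (pos 1,3,5,7): 1⊕0⊕0⊕0 = 1
s2 (pos 2,3,6,7): 0⊕0⊕1⊕0 = 1
s4 (pos 4,5,6,7): 0⊕0⊕1⊕0 = 1
Syndrome s4…s1 = 111 → error at position 7.
Flip position 7: 1000010 → 1000011
Read data bits from positions 3,5,6,7: 0011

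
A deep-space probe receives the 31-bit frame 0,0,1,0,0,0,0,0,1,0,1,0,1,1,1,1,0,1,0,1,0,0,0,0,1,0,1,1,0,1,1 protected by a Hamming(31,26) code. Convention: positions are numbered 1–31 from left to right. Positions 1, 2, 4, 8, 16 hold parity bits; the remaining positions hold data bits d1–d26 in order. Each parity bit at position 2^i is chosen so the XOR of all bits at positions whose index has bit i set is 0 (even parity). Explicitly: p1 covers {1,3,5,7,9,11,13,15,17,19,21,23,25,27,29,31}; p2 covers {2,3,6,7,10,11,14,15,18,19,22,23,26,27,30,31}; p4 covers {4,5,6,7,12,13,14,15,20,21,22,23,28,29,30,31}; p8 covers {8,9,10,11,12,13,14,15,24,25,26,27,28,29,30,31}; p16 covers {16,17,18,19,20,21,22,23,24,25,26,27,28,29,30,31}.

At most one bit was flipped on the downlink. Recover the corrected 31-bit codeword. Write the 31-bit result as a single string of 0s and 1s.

0011000010101111010100001011011

s1 (pos 1,3,5,7,9,11,13,15,17,19,21,23,25,27,29,31): 0⊕1⊕0⊕0⊕1⊕1⊕1⊕1⊕0⊕0⊕0⊕0⊕1⊕1⊕0⊕1 = 0
s2 (pos 2,3,6,7,10,11,14,15,18,19,22,23,26,27,30,31): 0⊕1⊕0⊕0⊕0⊕1⊕1⊕1⊕1⊕0⊕0⊕0⊕0⊕1⊕1⊕1 = 0
s4 (pos 4,5,6,7,12,13,14,15,20,21,22,23,28,29,30,31): 0⊕0⊕0⊕0⊕0⊕1⊕1⊕1⊕1⊕0⊕0⊕0⊕1⊕0⊕1⊕1 = 1
s8 (pos 8,9,10,11,12,13,14,15,24,25,26,27,28,29,30,31): 0⊕1⊕0⊕1⊕0⊕1⊕1⊕1⊕0⊕1⊕0⊕1⊕1⊕0⊕1⊕1 = 0
s16 (pos 16,17,18,19,20,21,22,23,24,25,26,27,28,29,30,31): 1⊕0⊕1⊕0⊕1⊕0⊕0⊕0⊕0⊕1⊕0⊕1⊕1⊕0⊕1⊕1 = 0
Syndrome s16…s1 = 00100 → error at position 4.
Flip position 4: 0010000010101111010100001011011 → 0011000010101111010100001011011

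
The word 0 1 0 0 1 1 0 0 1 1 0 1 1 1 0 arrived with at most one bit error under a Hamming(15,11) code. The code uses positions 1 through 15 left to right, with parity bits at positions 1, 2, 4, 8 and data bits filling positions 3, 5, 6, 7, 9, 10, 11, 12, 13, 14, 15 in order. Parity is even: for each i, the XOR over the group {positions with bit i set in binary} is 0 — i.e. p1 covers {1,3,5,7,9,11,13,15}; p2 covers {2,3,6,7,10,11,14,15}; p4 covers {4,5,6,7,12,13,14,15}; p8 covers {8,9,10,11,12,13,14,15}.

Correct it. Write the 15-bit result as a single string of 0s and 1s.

010011001101010

s1 (pos 1,3,5,7,9,11,13,15): 0⊕0⊕1⊕0⊕1⊕0⊕1⊕0 = 1
s2 (pos 2,3,6,7,10,11,14,15): 1⊕0⊕1⊕0⊕1⊕0⊕1⊕0 = 0
s4 (pos 4,5,6,7,12,13,14,15): 0⊕1⊕1⊕0⊕1⊕1⊕1⊕0 = 1
s8 (pos 8,9,10,11,12,13,14,15): 0⊕1⊕1⊕0⊕1⊕1⊕1⊕0 = 1
Syndrome s8…s1 = 1101 → error at position 13.
Flip position 13: 010011001101110 → 010011001101010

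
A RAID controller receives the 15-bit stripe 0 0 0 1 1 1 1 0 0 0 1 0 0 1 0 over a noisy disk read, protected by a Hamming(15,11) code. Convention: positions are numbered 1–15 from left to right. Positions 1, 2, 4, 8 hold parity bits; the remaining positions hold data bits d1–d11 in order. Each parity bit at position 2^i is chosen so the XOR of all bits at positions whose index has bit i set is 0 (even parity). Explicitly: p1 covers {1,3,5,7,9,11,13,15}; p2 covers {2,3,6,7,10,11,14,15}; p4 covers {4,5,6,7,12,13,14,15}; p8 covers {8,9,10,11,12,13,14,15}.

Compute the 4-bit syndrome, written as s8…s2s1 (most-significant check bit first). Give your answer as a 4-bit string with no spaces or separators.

s1 (pos 1,3,5,7,9,11,13,15): 0⊕0⊕1⊕1⊕0⊕1⊕0⊕0 = 1
s2 (pos 2,3,6,7,10,11,14,15): 0⊕0⊕1⊕1⊕0⊕1⊕1⊕0 = 0
s4 (pos 4,5,6,7,12,13,14,15): 1⊕1⊕1⊕1⊕0⊕0⊕1⊕0 = 1
s8 (pos 8,9,10,11,12,13,14,15): 0⊕0⊕0⊕1⊕0⊕0⊕1⊕0 = 0
Syndrome s8…s1 = 0101 → error at position 5.

0101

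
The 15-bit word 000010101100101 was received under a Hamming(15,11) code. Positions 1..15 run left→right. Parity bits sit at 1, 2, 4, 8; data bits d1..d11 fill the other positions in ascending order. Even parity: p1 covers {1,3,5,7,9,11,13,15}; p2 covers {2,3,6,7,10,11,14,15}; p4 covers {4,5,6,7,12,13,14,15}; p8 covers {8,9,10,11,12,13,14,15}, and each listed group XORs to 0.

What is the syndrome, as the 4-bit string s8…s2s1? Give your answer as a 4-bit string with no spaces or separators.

0011

s1 (pos 1,3,5,7,9,11,13,15): 0⊕0⊕1⊕1⊕1⊕0⊕1⊕1 = 1
s2 (pos 2,3,6,7,10,11,14,15): 0⊕0⊕0⊕1⊕1⊕0⊕0⊕1 = 1
s4 (pos 4,5,6,7,12,13,14,15): 0⊕1⊕0⊕1⊕0⊕1⊕0⊕1 = 0
s8 (pos 8,9,10,11,12,13,14,15): 0⊕1⊕1⊕0⊕0⊕1⊕0⊕1 = 0
Syndrome s8…s1 = 0011 → error at position 3.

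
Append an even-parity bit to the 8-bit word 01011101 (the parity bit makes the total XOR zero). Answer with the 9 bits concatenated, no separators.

010111011

XOR of the 8 data bits: 0⊕1⊕0⊕1⊕1⊕1⊕0⊕1 = 1
Parity bit = 1 (so all 9 bits XOR to 0).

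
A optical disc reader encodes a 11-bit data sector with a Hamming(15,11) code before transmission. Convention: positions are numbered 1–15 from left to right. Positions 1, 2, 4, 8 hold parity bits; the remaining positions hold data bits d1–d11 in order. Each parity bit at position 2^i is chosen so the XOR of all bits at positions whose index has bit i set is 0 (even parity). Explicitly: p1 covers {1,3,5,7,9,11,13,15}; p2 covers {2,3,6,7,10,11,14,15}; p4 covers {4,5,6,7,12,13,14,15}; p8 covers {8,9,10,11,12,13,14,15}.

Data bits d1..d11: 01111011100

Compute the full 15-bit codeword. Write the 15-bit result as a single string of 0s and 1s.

Place data at non-parity positions: p1 p2 0 p4 1 1 1 p8 1 0 1 1 1 0 0
p1 (pos 1,3,5,7,9,11,13,15): XOR of data positions = 0⊕1⊕1⊕1⊕1⊕1⊕0 = 1
p2 (pos 2,3,6,7,10,11,14,15): XOR of data positions = 0⊕1⊕1⊕0⊕1⊕0⊕0 = 1
p4 (pos 4,5,6,7,12,13,14,15): XOR of data positions = 1⊕1⊕1⊕1⊕1⊕0⊕0 = 1
p8 (pos 8,9,10,11,12,13,14,15): XOR of data positions = 1⊕0⊕1⊕1⊕1⊕0⊕0 = 0
Codeword: 110111101011100

110111101011100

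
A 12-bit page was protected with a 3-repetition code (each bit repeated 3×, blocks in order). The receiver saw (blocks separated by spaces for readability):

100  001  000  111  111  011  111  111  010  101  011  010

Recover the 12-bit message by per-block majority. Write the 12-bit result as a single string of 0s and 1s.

Block 1 (100): 1 one → 0
Block 2 (001): 1 one → 0
Block 3 (000): 0 ones → 0
Block 4 (111): 3 ones → 1
Block 5 (111): 3 ones → 1
Block 6 (011): 2 ones → 1
Block 7 (111): 3 ones → 1
Block 8 (111): 3 ones → 1
Block 9 (010): 1 one → 0
Block 10 (101): 2 ones → 1
Block 11 (011): 2 ones → 1
Block 12 (010): 1 one → 0

000111110110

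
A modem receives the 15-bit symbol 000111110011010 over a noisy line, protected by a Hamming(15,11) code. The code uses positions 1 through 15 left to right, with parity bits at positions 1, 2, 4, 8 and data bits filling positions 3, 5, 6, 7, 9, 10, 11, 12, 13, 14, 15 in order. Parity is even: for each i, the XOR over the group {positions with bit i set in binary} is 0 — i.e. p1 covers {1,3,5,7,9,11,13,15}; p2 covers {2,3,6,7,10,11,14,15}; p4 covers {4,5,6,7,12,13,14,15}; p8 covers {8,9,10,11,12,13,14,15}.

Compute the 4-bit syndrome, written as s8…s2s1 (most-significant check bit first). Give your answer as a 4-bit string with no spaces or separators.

0001

s1 (pos 1,3,5,7,9,11,13,15): 0⊕0⊕1⊕1⊕0⊕1⊕0⊕0 = 1
s2 (pos 2,3,6,7,10,11,14,15): 0⊕0⊕1⊕1⊕0⊕1⊕1⊕0 = 0
s4 (pos 4,5,6,7,12,13,14,15): 1⊕1⊕1⊕1⊕1⊕0⊕1⊕0 = 0
s8 (pos 8,9,10,11,12,13,14,15): 1⊕0⊕0⊕1⊕1⊕0⊕1⊕0 = 0
Syndrome s8…s1 = 0001 → error at position 1.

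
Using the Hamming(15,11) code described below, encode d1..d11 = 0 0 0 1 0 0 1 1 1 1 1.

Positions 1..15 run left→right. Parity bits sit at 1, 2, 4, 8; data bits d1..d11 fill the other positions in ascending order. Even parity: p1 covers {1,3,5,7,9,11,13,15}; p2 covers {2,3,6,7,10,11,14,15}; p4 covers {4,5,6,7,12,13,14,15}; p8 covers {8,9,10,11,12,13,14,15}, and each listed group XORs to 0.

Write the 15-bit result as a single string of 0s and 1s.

000100110011111

Place data at non-parity positions: p1 p2 0 p4 0 0 1 p8 0 0 1 1 1 1 1
p1 (pos 1,3,5,7,9,11,13,15): XOR of data positions = 0⊕0⊕1⊕0⊕1⊕1⊕1 = 0
p2 (pos 2,3,6,7,10,11,14,15): XOR of data positions = 0⊕0⊕1⊕0⊕1⊕1⊕1 = 0
p4 (pos 4,5,6,7,12,13,14,15): XOR of data positions = 0⊕0⊕1⊕1⊕1⊕1⊕1 = 1
p8 (pos 8,9,10,11,12,13,14,15): XOR of data positions = 0⊕0⊕1⊕1⊕1⊕1⊕1 = 1
Codeword: 000100110011111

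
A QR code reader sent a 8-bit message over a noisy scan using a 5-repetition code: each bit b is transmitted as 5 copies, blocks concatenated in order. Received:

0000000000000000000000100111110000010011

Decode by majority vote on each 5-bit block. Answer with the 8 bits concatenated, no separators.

00000101

Block 1 (00000): 0 ones → 0
Block 2 (00000): 0 ones → 0
Block 3 (00000): 0 ones → 0
Block 4 (00000): 0 ones → 0
Block 5 (00100): 1 one → 0
Block 6 (11111): 5 ones → 1
Block 7 (00000): 0 ones → 0
Block 8 (10011): 3 ones → 1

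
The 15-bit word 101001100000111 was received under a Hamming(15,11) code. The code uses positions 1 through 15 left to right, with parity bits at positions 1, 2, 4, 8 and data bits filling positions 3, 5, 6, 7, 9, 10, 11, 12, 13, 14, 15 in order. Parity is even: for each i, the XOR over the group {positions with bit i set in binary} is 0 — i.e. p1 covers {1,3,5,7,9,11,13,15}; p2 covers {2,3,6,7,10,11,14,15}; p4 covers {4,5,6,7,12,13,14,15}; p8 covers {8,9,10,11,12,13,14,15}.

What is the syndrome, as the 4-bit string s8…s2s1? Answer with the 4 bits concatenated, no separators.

s1 (pos 1,3,5,7,9,11,13,15): 1⊕1⊕0⊕1⊕0⊕0⊕1⊕1 = 1
s2 (pos 2,3,6,7,10,11,14,15): 0⊕1⊕1⊕1⊕0⊕0⊕1⊕1 = 1
s4 (pos 4,5,6,7,12,13,14,15): 0⊕0⊕1⊕1⊕0⊕1⊕1⊕1 = 1
s8 (pos 8,9,10,11,12,13,14,15): 0⊕0⊕0⊕0⊕0⊕1⊕1⊕1 = 1
Syndrome s8…s1 = 1111 → error at position 15.

1111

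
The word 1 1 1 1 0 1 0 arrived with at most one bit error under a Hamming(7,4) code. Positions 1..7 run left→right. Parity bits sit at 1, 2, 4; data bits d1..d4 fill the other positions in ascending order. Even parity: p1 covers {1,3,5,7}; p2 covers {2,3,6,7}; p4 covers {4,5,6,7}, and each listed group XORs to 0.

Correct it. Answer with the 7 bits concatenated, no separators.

1011010

s1 (pos 1,3,5,7): 1⊕1⊕0⊕0 = 0
s2 (pos 2,3,6,7): 1⊕1⊕1⊕0 = 1
s4 (pos 4,5,6,7): 1⊕0⊕1⊕0 = 0
Syndrome s4…s1 = 010 → error at position 2.
Flip position 2: 1111010 → 1011010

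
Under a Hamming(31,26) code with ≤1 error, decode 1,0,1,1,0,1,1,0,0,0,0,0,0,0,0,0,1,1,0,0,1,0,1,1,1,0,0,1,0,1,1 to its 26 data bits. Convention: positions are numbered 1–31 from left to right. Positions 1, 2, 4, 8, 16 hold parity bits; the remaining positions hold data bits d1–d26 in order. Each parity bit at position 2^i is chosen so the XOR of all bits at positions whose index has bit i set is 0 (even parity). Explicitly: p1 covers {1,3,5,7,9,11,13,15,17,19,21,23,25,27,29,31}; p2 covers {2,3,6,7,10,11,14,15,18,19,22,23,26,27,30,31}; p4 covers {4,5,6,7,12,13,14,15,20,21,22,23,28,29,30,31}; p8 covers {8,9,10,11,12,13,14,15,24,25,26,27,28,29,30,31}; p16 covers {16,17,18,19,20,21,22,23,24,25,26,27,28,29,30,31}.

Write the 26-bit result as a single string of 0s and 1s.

s1 (pos 1,3,5,7,9,11,13,15,17,19,21,23,25,27,29,31): 1⊕1⊕0⊕1⊕0⊕0⊕0⊕0⊕1⊕0⊕1⊕1⊕1⊕0⊕0⊕1 = 0
s2 (pos 2,3,6,7,10,11,14,15,18,19,22,23,26,27,30,31): 0⊕1⊕1⊕1⊕0⊕0⊕0⊕0⊕1⊕0⊕0⊕1⊕0⊕0⊕1⊕1 = 1
s4 (pos 4,5,6,7,12,13,14,15,20,21,22,23,28,29,30,31): 1⊕0⊕1⊕1⊕0⊕0⊕0⊕0⊕0⊕1⊕0⊕1⊕1⊕0⊕1⊕1 = 0
s8 (pos 8,9,10,11,12,13,14,15,24,25,26,27,28,29,30,31): 0⊕0⊕0⊕0⊕0⊕0⊕0⊕0⊕1⊕1⊕0⊕0⊕1⊕0⊕1⊕1 = 1
s16 (pos 16,17,18,19,20,21,22,23,24,25,26,27,28,29,30,31): 0⊕1⊕1⊕0⊕0⊕1⊕0⊕1⊕1⊕1⊕0⊕0⊕1⊕0⊕1⊕1 = 1
Syndrome s16…s1 = 11010 → error at position 26.
Flip position 26: 1011011000000000110010111001011 → 1011011000000000110010111101011
Read data bits from positions 3,5,6,7,9,10,11,12,13,14,15,17,18,19,20,21,22,23,24,25,26,27,28,29,30,31: 10110000000110010111101011

10110000000110010111101011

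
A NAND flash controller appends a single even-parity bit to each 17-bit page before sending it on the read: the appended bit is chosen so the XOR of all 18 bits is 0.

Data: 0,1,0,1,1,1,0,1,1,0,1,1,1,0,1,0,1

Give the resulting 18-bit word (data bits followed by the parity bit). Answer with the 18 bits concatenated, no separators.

010111011011101011

XOR of the 17 data bits: 0⊕1⊕0⊕1⊕1⊕1⊕0⊕1⊕1⊕0⊕1⊕1⊕1⊕0⊕1⊕0⊕1 = 1
Parity bit = 1 (so all 18 bits XOR to 0).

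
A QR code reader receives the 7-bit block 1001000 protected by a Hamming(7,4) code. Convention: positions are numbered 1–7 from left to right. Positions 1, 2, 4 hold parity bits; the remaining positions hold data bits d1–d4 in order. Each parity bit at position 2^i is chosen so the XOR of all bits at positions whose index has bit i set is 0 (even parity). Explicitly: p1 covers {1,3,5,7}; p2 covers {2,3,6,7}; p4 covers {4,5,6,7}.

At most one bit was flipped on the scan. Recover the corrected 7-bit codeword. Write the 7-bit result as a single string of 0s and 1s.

s1 (pos 1,3,5,7): 1⊕0⊕0⊕0 = 1
s2 (pos 2,3,6,7): 0⊕0⊕0⊕0 = 0
s4 (pos 4,5,6,7): 1⊕0⊕0⊕0 = 1
Syndrome s4…s1 = 101 → error at position 5.
Flip position 5: 1001000 → 1001100

1001100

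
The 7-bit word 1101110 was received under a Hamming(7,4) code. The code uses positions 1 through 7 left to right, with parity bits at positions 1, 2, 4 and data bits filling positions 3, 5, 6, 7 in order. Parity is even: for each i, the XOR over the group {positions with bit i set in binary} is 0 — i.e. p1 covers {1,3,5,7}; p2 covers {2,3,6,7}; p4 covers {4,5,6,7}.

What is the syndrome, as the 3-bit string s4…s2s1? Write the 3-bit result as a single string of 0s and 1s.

100

s1 (pos 1,3,5,7): 1⊕0⊕1⊕0 = 0
s2 (pos 2,3,6,7): 1⊕0⊕1⊕0 = 0
s4 (pos 4,5,6,7): 1⊕1⊕1⊕0 = 1
Syndrome s4…s1 = 100 → error at position 4.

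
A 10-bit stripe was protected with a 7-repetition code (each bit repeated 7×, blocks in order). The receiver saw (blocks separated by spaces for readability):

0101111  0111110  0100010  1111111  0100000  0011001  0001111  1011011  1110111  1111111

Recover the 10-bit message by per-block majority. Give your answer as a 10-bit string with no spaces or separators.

Block 1 (0101111): 5 ones → 1
Block 2 (0111110): 5 ones → 1
Block 3 (0100010): 2 ones → 0
Block 4 (1111111): 7 ones → 1
Block 5 (0100000): 1 one → 0
Block 6 (0011001): 3 ones → 0
Block 7 (0001111): 4 ones → 1
Block 8 (1011011): 5 ones → 1
Block 9 (1110111): 6 ones → 1
Block 10 (1111111): 7 ones → 1

1101001111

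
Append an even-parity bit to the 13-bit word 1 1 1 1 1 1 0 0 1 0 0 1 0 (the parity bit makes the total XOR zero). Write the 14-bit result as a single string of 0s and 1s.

11111100100100

XOR of the 13 data bits: 1⊕1⊕1⊕1⊕1⊕1⊕0⊕0⊕1⊕0⊕0⊕1⊕0 = 0
Parity bit = 0 (so all 14 bits XOR to 0).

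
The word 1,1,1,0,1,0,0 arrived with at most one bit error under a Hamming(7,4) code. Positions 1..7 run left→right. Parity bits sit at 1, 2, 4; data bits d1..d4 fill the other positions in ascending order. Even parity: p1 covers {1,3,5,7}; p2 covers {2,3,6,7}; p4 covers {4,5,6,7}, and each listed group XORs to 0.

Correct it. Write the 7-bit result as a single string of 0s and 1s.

1110000

s1 (pos 1,3,5,7): 1⊕1⊕1⊕0 = 1
s2 (pos 2,3,6,7): 1⊕1⊕0⊕0 = 0
s4 (pos 4,5,6,7): 0⊕1⊕0⊕0 = 1
Syndrome s4…s1 = 101 → error at position 5.
Flip position 5: 1110100 → 1110000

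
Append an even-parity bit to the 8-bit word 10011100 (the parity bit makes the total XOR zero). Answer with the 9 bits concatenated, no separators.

100111000

XOR of the 8 data bits: 1⊕0⊕0⊕1⊕1⊕1⊕0⊕0 = 0
Parity bit = 0 (so all 9 bits XOR to 0).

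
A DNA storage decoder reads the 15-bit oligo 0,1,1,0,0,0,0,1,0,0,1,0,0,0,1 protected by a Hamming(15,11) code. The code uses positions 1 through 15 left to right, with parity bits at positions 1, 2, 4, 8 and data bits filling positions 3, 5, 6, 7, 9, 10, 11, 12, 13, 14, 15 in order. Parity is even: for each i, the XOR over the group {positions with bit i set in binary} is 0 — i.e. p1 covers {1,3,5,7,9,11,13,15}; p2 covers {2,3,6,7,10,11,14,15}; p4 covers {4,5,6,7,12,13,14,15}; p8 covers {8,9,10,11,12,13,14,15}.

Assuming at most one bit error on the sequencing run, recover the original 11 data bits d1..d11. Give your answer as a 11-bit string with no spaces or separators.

s1 (pos 1,3,5,7,9,11,13,15): 0⊕1⊕0⊕0⊕0⊕1⊕0⊕1 = 1
s2 (pos 2,3,6,7,10,11,14,15): 1⊕1⊕0⊕0⊕0⊕1⊕0⊕1 = 0
s4 (pos 4,5,6,7,12,13,14,15): 0⊕0⊕0⊕0⊕0⊕0⊕0⊕1 = 1
s8 (pos 8,9,10,11,12,13,14,15): 1⊕0⊕0⊕1⊕0⊕0⊕0⊕1 = 1
Syndrome s8…s1 = 1101 → error at position 13.
Flip position 13: 011000010010001 → 011000010010101
Read data bits from positions 3,5,6,7,9,10,11,12,13,14,15: 10000010101

10000010101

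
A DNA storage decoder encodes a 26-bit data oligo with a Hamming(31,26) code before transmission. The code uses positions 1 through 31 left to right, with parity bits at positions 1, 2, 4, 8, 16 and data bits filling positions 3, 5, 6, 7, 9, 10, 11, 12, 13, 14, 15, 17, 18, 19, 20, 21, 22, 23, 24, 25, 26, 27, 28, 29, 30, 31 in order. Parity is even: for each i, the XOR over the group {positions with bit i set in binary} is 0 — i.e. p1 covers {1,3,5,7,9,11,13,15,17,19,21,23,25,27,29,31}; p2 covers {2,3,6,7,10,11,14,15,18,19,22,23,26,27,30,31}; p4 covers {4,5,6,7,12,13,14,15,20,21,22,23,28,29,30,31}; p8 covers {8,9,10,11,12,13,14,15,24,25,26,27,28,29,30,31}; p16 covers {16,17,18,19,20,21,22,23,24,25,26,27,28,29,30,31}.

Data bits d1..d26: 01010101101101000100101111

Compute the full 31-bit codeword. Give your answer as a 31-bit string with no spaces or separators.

Place data at non-parity positions: p1 p2 0 p4 1 0 1 p8 0 1 0 1 1 0 1 p16 1 0 1 0 0 0 1 0 0 1 0 1 1 1 1
p1 (pos 1,3,5,7,9,11,13,15,17,19,21,23,25,27,29,31): XOR of data positions = 0⊕1⊕1⊕0⊕0⊕1⊕1⊕1⊕1⊕0⊕1⊕0⊕0⊕1⊕1 = 1
p2 (pos 2,3,6,7,10,11,14,15,18,19,22,23,26,27,30,31): XOR of data positions = 0⊕0⊕1⊕1⊕0⊕0⊕1⊕0⊕1⊕0⊕1⊕1⊕0⊕1⊕1 = 0
p4 (pos 4,5,6,7,12,13,14,15,20,21,22,23,28,29,30,31): XOR of data positions = 1⊕0⊕1⊕1⊕1⊕0⊕1⊕0⊕0⊕0⊕1⊕1⊕1⊕1⊕1 = 0
p8 (pos 8,9,10,11,12,13,14,15,24,25,26,27,28,29,30,31): XOR of data positions = 0⊕1⊕0⊕1⊕1⊕0⊕1⊕0⊕0⊕1⊕0⊕1⊕1⊕1⊕1 = 1
p16 (pos 16,17,18,19,20,21,22,23,24,25,26,27,28,29,30,31): XOR of data positions = 1⊕0⊕1⊕0⊕0⊕0⊕1⊕0⊕0⊕1⊕0⊕1⊕1⊕1⊕1 = 0
Codeword: 1000101101011010101000100101111

1000101101011010101000100101111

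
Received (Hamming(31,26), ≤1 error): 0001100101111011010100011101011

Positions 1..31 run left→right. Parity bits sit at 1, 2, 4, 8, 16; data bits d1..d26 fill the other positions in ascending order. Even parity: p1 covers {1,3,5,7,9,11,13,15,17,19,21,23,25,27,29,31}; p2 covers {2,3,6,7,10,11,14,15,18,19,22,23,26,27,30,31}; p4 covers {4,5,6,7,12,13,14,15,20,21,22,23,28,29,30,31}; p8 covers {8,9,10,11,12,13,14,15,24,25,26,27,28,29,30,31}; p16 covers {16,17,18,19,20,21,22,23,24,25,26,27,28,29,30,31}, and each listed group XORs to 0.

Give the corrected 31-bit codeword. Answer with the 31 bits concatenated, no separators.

s1 (pos 1,3,5,7,9,11,13,15,17,19,21,23,25,27,29,31): 0⊕0⊕1⊕0⊕0⊕1⊕1⊕1⊕0⊕0⊕0⊕0⊕1⊕0⊕0⊕1 = 0
s2 (pos 2,3,6,7,10,11,14,15,18,19,22,23,26,27,30,31): 0⊕0⊕0⊕0⊕1⊕1⊕0⊕1⊕1⊕0⊕0⊕0⊕1⊕0⊕1⊕1 = 1
s4 (pos 4,5,6,7,12,13,14,15,20,21,22,23,28,29,30,31): 1⊕1⊕0⊕0⊕1⊕1⊕0⊕1⊕1⊕0⊕0⊕0⊕1⊕0⊕1⊕1 = 1
s8 (pos 8,9,10,11,12,13,14,15,24,25,26,27,28,29,30,31): 1⊕0⊕1⊕1⊕1⊕1⊕0⊕1⊕1⊕1⊕1⊕0⊕1⊕0⊕1⊕1 = 0
s16 (pos 16,17,18,19,20,21,22,23,24,25,26,27,28,29,30,31): 1⊕0⊕1⊕0⊕1⊕0⊕0⊕0⊕1⊕1⊕1⊕0⊕1⊕0⊕1⊕1 = 1
Syndrome s16…s1 = 10110 → error at position 22.
Flip position 22: 0001100101111011010100011101011 → 0001100101111011010101011101011

0001100101111011010101011101011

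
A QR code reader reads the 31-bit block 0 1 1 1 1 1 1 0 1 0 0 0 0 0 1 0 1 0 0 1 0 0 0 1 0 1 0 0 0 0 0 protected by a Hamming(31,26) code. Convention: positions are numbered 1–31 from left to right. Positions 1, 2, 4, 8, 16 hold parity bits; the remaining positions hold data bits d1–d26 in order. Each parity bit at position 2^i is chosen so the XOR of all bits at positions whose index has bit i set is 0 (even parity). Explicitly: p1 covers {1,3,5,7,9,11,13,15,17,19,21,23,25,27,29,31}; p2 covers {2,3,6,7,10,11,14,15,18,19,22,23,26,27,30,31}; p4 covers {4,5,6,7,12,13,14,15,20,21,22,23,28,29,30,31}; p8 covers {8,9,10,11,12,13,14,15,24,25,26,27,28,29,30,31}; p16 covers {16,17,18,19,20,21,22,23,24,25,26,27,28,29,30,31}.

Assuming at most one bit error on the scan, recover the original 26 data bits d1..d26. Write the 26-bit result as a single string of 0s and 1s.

s1 (pos 1,3,5,7,9,11,13,15,17,19,21,23,25,27,29,31): 0⊕1⊕1⊕1⊕1⊕0⊕0⊕1⊕1⊕0⊕0⊕0⊕0⊕0⊕0⊕0 = 0
s2 (pos 2,3,6,7,10,11,14,15,18,19,22,23,26,27,30,31): 1⊕1⊕1⊕1⊕0⊕0⊕0⊕1⊕0⊕0⊕0⊕0⊕1⊕0⊕0⊕0 = 0
s4 (pos 4,5,6,7,12,13,14,15,20,21,22,23,28,29,30,31): 1⊕1⊕1⊕1⊕0⊕0⊕0⊕1⊕1⊕0⊕0⊕0⊕0⊕0⊕0⊕0 = 0
s8 (pos 8,9,10,11,12,13,14,15,24,25,26,27,28,29,30,31): 0⊕1⊕0⊕0⊕0⊕0⊕0⊕1⊕1⊕0⊕1⊕0⊕0⊕0⊕0⊕0 = 0
s16 (pos 16,17,18,19,20,21,22,23,24,25,26,27,28,29,30,31): 0⊕1⊕0⊕0⊕1⊕0⊕0⊕0⊕1⊕0⊕1⊕0⊕0⊕0⊕0⊕0 = 0
Syndrome s16…s1 = 00000 → no error.
Read data bits from positions 3,5,6,7,9,10,11,12,13,14,15,17,18,19,20,21,22,23,24,25,26,27,28,29,30,31: 11111000001100100010100000

11111000001100100010100000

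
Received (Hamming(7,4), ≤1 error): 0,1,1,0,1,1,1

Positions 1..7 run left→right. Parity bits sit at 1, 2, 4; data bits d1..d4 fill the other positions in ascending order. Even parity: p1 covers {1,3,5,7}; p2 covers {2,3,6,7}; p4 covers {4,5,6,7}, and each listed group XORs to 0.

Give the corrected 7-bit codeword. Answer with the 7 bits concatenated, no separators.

0110011

s1 (pos 1,3,5,7): 0⊕1⊕1⊕1 = 1
s2 (pos 2,3,6,7): 1⊕1⊕1⊕1 = 0
s4 (pos 4,5,6,7): 0⊕1⊕1⊕1 = 1
Syndrome s4…s1 = 101 → error at position 5.
Flip position 5: 0110111 → 0110011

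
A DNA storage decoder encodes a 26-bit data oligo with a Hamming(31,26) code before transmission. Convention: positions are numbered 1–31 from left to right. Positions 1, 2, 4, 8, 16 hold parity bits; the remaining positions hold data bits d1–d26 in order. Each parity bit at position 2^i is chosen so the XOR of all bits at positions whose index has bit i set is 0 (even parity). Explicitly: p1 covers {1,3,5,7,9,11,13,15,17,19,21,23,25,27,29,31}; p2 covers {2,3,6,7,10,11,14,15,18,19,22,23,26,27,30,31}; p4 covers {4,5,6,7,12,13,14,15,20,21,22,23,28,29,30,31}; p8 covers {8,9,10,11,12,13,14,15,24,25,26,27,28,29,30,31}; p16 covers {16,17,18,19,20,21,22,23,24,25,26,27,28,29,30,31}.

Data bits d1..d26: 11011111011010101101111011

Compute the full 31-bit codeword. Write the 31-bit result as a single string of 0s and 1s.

0111101011110110010101101111011

Place data at non-parity positions: p1 p2 1 p4 1 0 1 p8 1 1 1 1 0 1 1 p16 0 1 0 1 0 1 1 0 1 1 1 1 0 1 1
p1 (pos 1,3,5,7,9,11,13,15,17,19,21,23,25,27,29,31): XOR of data positions = 1⊕1⊕1⊕1⊕1⊕0⊕1⊕0⊕0⊕0⊕1⊕1⊕1⊕0⊕1 = 0
p2 (pos 2,3,6,7,10,11,14,15,18,19,22,23,26,27,30,31): XOR of data positions = 1⊕0⊕1⊕1⊕1⊕1⊕1⊕1⊕0⊕1⊕1⊕1⊕1⊕1⊕1 = 1
p4 (pos 4,5,6,7,12,13,14,15,20,21,22,23,28,29,30,31): XOR of data positions = 1⊕0⊕1⊕1⊕0⊕1⊕1⊕1⊕0⊕1⊕1⊕1⊕0⊕1⊕1 = 1
p8 (pos 8,9,10,11,12,13,14,15,24,25,26,27,28,29,30,31): XOR of data positions = 1⊕1⊕1⊕1⊕0⊕1⊕1⊕0⊕1⊕1⊕1⊕1⊕0⊕1⊕1 = 0
p16 (pos 16,17,18,19,20,21,22,23,24,25,26,27,28,29,30,31): XOR of data positions = 0⊕1⊕0⊕1⊕0⊕1⊕1⊕0⊕1⊕1⊕1⊕1⊕0⊕1⊕1 = 0
Codeword: 0111101011110110010101101111011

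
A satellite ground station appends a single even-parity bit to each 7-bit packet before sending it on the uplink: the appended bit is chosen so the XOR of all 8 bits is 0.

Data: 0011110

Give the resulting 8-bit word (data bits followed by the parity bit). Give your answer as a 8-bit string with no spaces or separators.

XOR of the 7 data bits: 0⊕0⊕1⊕1⊕1⊕1⊕0 = 0
Parity bit = 0 (so all 8 bits XOR to 0).

00111100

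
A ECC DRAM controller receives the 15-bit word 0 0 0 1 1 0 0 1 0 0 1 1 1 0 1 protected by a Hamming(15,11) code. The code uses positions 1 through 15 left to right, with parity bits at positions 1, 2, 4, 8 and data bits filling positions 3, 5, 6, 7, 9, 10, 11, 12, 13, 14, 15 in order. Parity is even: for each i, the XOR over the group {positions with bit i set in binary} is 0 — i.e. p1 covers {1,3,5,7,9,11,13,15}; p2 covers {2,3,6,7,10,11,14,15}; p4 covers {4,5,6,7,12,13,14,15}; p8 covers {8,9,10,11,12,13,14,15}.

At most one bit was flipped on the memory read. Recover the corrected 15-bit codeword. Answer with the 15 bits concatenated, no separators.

000110010010101

s1 (pos 1,3,5,7,9,11,13,15): 0⊕0⊕1⊕0⊕0⊕1⊕1⊕1 = 0
s2 (pos 2,3,6,7,10,11,14,15): 0⊕0⊕0⊕0⊕0⊕1⊕0⊕1 = 0
s4 (pos 4,5,6,7,12,13,14,15): 1⊕1⊕0⊕0⊕1⊕1⊕0⊕1 = 1
s8 (pos 8,9,10,11,12,13,14,15): 1⊕0⊕0⊕1⊕1⊕1⊕0⊕1 = 1
Syndrome s8…s1 = 1100 → error at position 12.
Flip position 12: 000110010011101 → 000110010010101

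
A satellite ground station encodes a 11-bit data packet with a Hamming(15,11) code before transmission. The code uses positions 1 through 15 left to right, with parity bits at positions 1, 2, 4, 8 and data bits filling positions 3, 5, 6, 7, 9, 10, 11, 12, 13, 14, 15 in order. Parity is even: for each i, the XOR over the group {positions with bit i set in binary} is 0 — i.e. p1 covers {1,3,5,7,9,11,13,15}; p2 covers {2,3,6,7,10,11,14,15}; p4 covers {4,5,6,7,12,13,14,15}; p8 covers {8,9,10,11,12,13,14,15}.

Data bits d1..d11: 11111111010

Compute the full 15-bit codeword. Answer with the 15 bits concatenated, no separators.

Place data at non-parity positions: p1 p2 1 p4 1 1 1 p8 1 1 1 1 0 1 0
p1 (pos 1,3,5,7,9,11,13,15): XOR of data positions = 1⊕1⊕1⊕1⊕1⊕0⊕0 = 1
p2 (pos 2,3,6,7,10,11,14,15): XOR of data positions = 1⊕1⊕1⊕1⊕1⊕1⊕0 = 0
p4 (pos 4,5,6,7,12,13,14,15): XOR of data positions = 1⊕1⊕1⊕1⊕0⊕1⊕0 = 1
p8 (pos 8,9,10,11,12,13,14,15): XOR of data positions = 1⊕1⊕1⊕1⊕0⊕1⊕0 = 1
Codeword: 101111111111010

101111111111010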